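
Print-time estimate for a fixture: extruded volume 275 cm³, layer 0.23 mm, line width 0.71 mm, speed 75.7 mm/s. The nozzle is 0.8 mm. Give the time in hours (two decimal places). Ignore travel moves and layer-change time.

Bead cross-section = 0.23 × 0.71 = 0.1633 mm².
Path length: 275000 mm³ / 0.1633 mm² → 1684017.1 mm.
Print-move time: 1684017.1 / 75.7 → 22245.9 s.
Converting: 22245.9 s = 6.18 hours.

6.18 hours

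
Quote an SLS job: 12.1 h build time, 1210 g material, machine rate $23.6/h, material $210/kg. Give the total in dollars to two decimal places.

Machine cost = 23.6 × 12.1 = $285.56.
Material cost: 210 × 1210/1000 → $254.10.
Job cost: 285.56 + 254.10 = $539.66.

$539.66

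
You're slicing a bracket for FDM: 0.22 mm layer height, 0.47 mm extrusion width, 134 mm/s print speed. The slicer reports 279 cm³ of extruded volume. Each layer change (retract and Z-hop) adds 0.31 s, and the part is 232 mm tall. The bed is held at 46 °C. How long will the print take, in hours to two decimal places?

Line area: 0.22 × 0.47 → 0.1034 mm².
Total extruded path = 279000/0.1034 = 2698259.2 mm.
Print-move time = 2698259.2 / 134 = 20136.3 s.
Number of layers: 232 / 0.22 → 1055 (rounded up).
Non-print overhead = 1055 × 0.31 = 327.05 s.
Total = 20136.3 + 327.05 = 20463.35 s = 5.68 hours.

5.68 hours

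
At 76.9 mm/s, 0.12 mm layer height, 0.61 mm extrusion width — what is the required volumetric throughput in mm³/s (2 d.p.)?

5.63

A = 0.12 × 0.61 = 0.0732 mm².
Q = v·A = 76.9 × 0.0732 = 5.63 mm³/s.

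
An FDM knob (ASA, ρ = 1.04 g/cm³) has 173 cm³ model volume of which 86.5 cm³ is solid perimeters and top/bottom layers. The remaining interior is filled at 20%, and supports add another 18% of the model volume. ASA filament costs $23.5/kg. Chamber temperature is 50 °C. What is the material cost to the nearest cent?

Interior volume = 173 − 86.5 = 86.5 cm³.
Infill deposited = 0.20 × 86.5 = 17.3 cm³.
Support = 0.18 × 173 = 31.14 cm³.
Total printed volume: 86.5 + 17.3 + 31.14 → 134.94 cm³.
Mass = 134.94 × 1.04, so 140.3376 g.
At $23.5/kg: 140.3376/1000 × 23.5 = $3.30.

$3.30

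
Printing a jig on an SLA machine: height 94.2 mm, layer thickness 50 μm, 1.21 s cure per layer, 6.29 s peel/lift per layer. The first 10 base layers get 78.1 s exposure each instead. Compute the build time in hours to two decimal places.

4.14 hours

Layers = ⌈94.2/0.05⌉ = 1884.
Burn-in layers: 10 × (78.1 + 6.29) → 843.9 s.
Remaining layers = 1874 × (1.21 + 6.29) = 14055 s.
Sum: 843.9 + 14055 = 14898.9 s → 4.14 hours.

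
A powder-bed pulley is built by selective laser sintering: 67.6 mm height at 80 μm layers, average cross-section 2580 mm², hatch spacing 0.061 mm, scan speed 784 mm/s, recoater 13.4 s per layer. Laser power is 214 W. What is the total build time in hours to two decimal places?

15.81 hours

Number of layers: 67.6 / 0.08 → 845 (rounded up).
Per-layer scan distance = 2580 / 0.061 = 42295.1 mm.
Laser time per layer: 42295.1 / 784 → 53.9478 s.
Layer cycle = 53.9478 + 13.4 = 67.3478 s.
845 layers × 67.3478 s/layer = 56908.891 s, i.e. 15.81 hours.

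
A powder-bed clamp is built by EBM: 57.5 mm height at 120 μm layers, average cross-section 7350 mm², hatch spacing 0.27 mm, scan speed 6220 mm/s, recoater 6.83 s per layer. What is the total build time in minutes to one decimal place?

89.7 minutes

Layer count = ceil(57.5 / 0.12) = 480.
Per-layer scan distance: 7350 / 0.27 → 27222.2 mm.
Per-layer scan time = 27222.2 / 6220 = 4.3766 s.
Time per layer: 4.3766 + 6.83 → 11.2066 s.
Total: 480 × 11.2066 s = 5379.168 s → 89.7 minutes.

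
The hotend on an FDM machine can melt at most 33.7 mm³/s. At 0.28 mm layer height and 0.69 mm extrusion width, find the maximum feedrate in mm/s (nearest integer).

174 mm/s

Bead cross-section = 0.28 × 0.69 = 0.1932 mm².
v_max = Q/A = 33.7/0.1932 = 174.43 mm/s → 174 mm/s.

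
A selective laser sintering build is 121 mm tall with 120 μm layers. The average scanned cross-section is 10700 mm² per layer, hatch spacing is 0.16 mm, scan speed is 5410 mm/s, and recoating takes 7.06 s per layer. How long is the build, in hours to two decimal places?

5.44 hours

Layers = ⌈121/0.12⌉ = 1009.
Per-layer scan distance = 10700 / 0.16, so 66875 mm.
Laser time per layer = 66875 / 5410, so 12.3614 s.
Time per layer = 12.3614 + 7.06, so 19.4214 s.
Total: 1009 × 19.4214 s = 19596.1926 s → 5.44 hours.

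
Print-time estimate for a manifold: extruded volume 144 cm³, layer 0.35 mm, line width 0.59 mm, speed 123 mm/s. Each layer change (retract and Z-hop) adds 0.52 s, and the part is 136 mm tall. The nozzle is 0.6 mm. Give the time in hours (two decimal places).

Bead cross-section = 0.35 × 0.59, so 0.2065 mm².
Total extruded path = 144000/0.2065 = 697336.6 mm.
Extrusion time: 697336.6 / 123 → 5669.4 s.
Layer count = ceil(136 / 0.35) = 389.
Layer-change overhead: 389 × 0.52 → 202.28 s.
Altogether 5669.4 + 202.28 = 5871.68 s, i.e. 1.63 hours.

1.63 hours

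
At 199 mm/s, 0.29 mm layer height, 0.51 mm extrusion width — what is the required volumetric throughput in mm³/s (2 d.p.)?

Bead cross-section = 0.29 × 0.51, so 0.1479 mm².
Q = v·A = 199 × 0.1479 = 29.43 mm³/s.

29.43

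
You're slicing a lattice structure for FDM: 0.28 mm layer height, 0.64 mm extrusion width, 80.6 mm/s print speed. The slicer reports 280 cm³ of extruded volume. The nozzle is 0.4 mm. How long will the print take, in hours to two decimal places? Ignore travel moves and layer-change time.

5.38 hours

Extrusion cross-section: 0.28 × 0.64 → 0.1792 mm².
Toolpath length = 280 cm³ / 0.1792 mm² = 280000 / 0.1792 = 1562500 mm.
Time extruding = 1562500 / 80.6 = 19385.9 s.
In the requested units: 19385.9 s = 5.38 hours.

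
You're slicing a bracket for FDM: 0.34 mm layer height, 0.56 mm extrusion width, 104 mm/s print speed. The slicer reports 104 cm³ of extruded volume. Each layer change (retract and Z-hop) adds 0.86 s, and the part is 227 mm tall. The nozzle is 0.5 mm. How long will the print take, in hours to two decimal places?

1.62 hours

Extrusion cross-section = 0.34 × 0.56, so 0.1904 mm².
Path length: 104000 mm³ / 0.1904 mm² → 546218.5 mm.
Time extruding: 546218.5 / 104 → 5252.1 s.
Layers = ⌈227/0.34⌉ = 668.
Z-hop total: 668 × 0.86 → 574.48 s.
Total = 5252.1 + 574.48 = 5826.58 s = 1.62 hours.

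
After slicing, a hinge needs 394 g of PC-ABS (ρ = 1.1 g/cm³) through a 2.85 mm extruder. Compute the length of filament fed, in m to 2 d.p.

Extruded volume: 394/1.1 = 358.1818 cm³ (358181.8 mm³).
Cross-section of 2.85 mm filament: π·(2.85/2)² = 6.3794 mm².
L = V/A = 358181.8/6.3794 = 56146.63 mm → 56.15 m.

56.15 m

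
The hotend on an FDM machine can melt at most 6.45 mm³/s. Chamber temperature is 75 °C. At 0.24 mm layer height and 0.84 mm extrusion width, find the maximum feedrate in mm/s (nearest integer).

Bead cross-section = 0.24 × 0.84, so 0.2016 mm².
Max speed = 6.45 / 0.2016 = 31.99 ≈ 32 mm/s.

32 mm/s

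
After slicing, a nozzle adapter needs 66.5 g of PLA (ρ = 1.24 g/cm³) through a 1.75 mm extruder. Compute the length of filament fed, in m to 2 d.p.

Extruded volume: 66.5/1.24 = 53.629 cm³ (53629 mm³).
Filament cross-section = π × (1.75/2)² = 2.4053 mm².
Length = 53629 / 2.4053 = 22296.18 mm = 22.30 m.

22.30 m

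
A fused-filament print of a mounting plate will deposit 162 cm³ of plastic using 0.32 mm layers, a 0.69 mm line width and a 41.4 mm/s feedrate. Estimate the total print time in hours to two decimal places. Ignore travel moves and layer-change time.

Extrusion cross-section = 0.32 × 0.69, so 0.2208 mm².
Total extruded path = 162000/0.2208 = 733695.7 mm.
Print-move time = 733695.7 / 41.4 = 17722.1 s.
Converting: 17722.1 s = 4.92 hours.

4.92 hours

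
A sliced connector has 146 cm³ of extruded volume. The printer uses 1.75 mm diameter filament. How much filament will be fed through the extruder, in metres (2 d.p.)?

Filament cross-section = π × (1.75/2)² = 2.4053 mm².
L = 146000 mm³ / 2.4053 mm² = 60699.29 mm, i.e. 60.70 m.

60.70 m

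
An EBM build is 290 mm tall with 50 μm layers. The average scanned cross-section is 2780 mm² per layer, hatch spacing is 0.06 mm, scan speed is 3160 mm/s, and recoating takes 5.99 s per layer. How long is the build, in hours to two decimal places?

33.27 hours

Number of layers: 290 / 0.05 → 5800 (rounded up).
Hatch length per layer: 2780 / 0.06 → 46333.3 mm.
Per-layer scan time = 46333.3 / 3160 = 14.6624 s.
Time per layer = 14.6624 + 5.99 = 20.6524 s.
Total: 5800 × 20.6524 s = 119783.92 s → 33.27 hours.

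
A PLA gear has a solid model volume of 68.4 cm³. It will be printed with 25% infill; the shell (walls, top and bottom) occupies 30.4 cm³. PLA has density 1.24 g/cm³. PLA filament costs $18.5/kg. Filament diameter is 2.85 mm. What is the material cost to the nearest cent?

Infill region: 68.4 − 30.4 → 38 cm³.
Infill deposited: 0.25 × 38 → 9.5 cm³.
Total extruded = 30.4 + 9.5, so 39.9 cm³.
Mass = 39.9 × 1.24 = 49.476 g.
Cost = 49.476 g / 1000 × $18.5/kg = $0.92.

$0.92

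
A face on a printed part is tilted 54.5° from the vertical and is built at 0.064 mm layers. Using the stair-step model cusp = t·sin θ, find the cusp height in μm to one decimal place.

52.1 μm

sin(54.5°) = 0.8141, so cusp = 0.064 × 0.8141 = 0.052102 mm → 52.1 μm.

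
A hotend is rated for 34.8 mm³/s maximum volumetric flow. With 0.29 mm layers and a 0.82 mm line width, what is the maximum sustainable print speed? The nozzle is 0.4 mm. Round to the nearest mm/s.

146 mm/s

Bead cross-section = 0.29 × 0.82 = 0.2378 mm².
Max speed = 34.8 / 0.2378 = 146.34 ≈ 146 mm/s.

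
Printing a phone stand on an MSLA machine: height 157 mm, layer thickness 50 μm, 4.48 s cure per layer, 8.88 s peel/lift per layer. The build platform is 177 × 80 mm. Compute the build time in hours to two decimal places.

Number of layers: 157 / 0.05 → 3140 (rounded up).
Per-layer time = 4.48 + 8.88, so 13.36 s.
Total = 3140 × 13.36 = 41950.4 s = 11.65 hours.

11.65 hours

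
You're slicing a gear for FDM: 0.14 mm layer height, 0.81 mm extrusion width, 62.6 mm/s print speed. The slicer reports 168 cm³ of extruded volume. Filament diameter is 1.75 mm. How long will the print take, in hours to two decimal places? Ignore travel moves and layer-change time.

Extrusion cross-section = 0.14 × 0.81, so 0.1134 mm².
Toolpath length = 168 cm³ / 0.1134 mm² = 168000 / 0.1134 = 1481481.5 mm.
Print-move time = 1481481.5 / 62.6, so 23665.8 s.
In the requested units: 23665.8 s = 6.57 hours.

6.57 hours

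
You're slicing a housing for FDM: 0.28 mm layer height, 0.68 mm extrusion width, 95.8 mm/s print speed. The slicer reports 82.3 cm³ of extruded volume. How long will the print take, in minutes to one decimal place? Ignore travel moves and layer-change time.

Extrusion cross-section = 0.28 × 0.68 = 0.1904 mm².
Path length: 82300 mm³ / 0.1904 mm² → 432247.9 mm.
Time extruding = 432247.9 / 95.8, so 4512 s.
In the requested units: 4512 s = 75.2 minutes.

75.2 minutes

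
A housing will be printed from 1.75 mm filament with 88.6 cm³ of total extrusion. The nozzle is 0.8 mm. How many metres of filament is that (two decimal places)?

36.84 m

A = π r² = π × 0.875² = 2.4053 mm².
L = 88600 mm³ / 2.4053 mm² = 36835.32 mm, i.e. 36.84 m.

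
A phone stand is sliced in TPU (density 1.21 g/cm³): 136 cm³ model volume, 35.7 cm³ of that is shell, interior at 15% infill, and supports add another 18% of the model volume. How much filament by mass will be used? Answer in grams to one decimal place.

Interior volume: 136 − 35.7 → 100.3 cm³.
Infill volume = 0.15 × 100.3 = 15.045 cm³.
Support = 0.18 × 136, so 24.48 cm³.
Total extruded = 35.7 + 15.045 + 24.48, so 75.225 cm³.
Mass: 75.225 × 1.21 → 91.02225 g.

91.0 g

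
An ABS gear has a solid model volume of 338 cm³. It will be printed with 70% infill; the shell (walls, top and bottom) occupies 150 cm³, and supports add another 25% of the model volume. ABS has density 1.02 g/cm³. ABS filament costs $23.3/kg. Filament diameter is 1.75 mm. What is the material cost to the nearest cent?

$8.70

Infill region = 338 − 150, so 188 cm³.
Infill volume: 0.70 × 188 → 131.6 cm³.
Support: 0.25 × 338 → 84.5 cm³.
Total extruded = 150 + 131.6 + 84.5 = 366.1 cm³.
Mass: 366.1 × 1.02 → 373.422 g.
Cost = 373.422 g / 1000 × $23.3/kg = $8.70.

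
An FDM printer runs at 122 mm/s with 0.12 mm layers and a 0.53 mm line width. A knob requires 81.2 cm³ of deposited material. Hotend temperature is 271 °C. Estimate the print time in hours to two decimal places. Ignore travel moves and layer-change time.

Extrusion cross-section = 0.12 × 0.53, so 0.0636 mm².
Toolpath length = 81.2 cm³ / 0.0636 mm² = 81200 / 0.0636 = 1276729.6 mm.
Time extruding: 1276729.6 / 122 → 10465 s.
Converting: 10465 s = 2.91 hours.

2.91 hours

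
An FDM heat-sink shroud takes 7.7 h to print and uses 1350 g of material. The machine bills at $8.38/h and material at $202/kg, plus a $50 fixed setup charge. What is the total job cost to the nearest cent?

Machine-time cost = 8.38 × 7.7 = $64.526.
Feedstock cost = 202 × 1350/1000, so $272.70.
Total = 64.526 + 272.70 + 50 = 387.226 ≈ $387.23.

$387.23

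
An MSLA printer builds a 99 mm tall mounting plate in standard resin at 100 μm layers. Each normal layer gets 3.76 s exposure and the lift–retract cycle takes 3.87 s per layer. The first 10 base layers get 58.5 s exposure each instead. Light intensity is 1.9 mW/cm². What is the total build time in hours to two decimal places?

Layers = ⌈99/0.1⌉ = 990.
Base layers = 10 × (58.5 + 3.87) = 623.7 s.
Remaining layers = 980 × (3.76 + 3.87) = 7477.4 s.
Total = 623.7 + 7477.4 = 8101.1 s = 2.25 hours.

2.25 hours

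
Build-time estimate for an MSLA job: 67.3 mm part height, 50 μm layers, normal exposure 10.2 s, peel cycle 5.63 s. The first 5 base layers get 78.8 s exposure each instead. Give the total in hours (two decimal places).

6.01 hours

Layer count = ceil(67.3 / 0.05) = 1346.
Bottom layers = 5 × (78.8 + 5.63), so 422.15 s.
Regular layers = 1341 × (10.2 + 5.63) = 21228.03 s.
Total = 422.15 + 21228.03 = 21650.18 s = 6.01 hours.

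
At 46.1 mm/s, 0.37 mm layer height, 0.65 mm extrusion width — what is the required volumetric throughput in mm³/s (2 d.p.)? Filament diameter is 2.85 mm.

Extrusion cross-section = 0.37 × 0.65 = 0.2405 mm².
Volumetric flow = 46.1 × 0.2405 = 11.09 mm³/s.

11.09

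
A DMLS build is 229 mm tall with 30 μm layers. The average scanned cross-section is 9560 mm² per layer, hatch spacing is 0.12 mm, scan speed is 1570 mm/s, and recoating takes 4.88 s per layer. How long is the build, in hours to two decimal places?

117.95 hours

Layer count = ceil(229 / 0.03) = 7634.
Hatch length per layer = 9560 / 0.12 = 79666.7 mm.
Scan time per layer = 79666.7 / 1570 = 50.7431 s.
Layer cycle = 50.7431 + 4.88 = 55.6231 s.
7634 layers × 55.6231 s/layer = 424626.7454 s, i.e. 117.95 hours.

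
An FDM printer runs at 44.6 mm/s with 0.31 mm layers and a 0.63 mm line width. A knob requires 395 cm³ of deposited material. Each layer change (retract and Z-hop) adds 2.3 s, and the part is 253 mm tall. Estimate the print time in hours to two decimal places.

13.12 hours

Bead cross-section = 0.31 × 0.63, so 0.1953 mm².
Total extruded path = 395000/0.1953 = 2022529.4 mm.
Extrusion time = 2022529.4 / 44.6 = 45348.2 s.
Layers = ⌈253/0.31⌉ = 817.
Layer-change overhead = 817 × 2.3 = 1879.1 s.
Total = 45348.2 + 1879.1 = 47227.3 s = 13.12 hours.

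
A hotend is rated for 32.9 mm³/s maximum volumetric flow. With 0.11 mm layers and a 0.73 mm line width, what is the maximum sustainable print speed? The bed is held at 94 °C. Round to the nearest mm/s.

410 mm/s

Bead cross-section = 0.11 × 0.73 = 0.0803 mm².
v_max = Q/A = 32.9/0.0803 = 409.71 mm/s → 410 mm/s.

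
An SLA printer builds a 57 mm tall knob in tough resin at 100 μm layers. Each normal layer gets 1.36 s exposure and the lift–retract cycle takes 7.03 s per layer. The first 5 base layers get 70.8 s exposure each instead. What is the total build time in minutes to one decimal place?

85.5 minutes

Layer count = ceil(57 / 0.1) = 570.
Base layers = 5 × (70.8 + 7.03) = 389.15 s.
Remaining layers = 565 × (1.36 + 7.03) = 4740.35 s.
Total = 389.15 + 4740.35 = 5129.5 s = 85.5 minutes.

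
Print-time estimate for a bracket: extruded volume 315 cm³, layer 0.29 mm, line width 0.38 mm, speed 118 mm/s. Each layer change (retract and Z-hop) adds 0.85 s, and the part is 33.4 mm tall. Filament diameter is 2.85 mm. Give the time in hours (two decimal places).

6.76 hours

Bead cross-section = 0.29 × 0.38 = 0.1102 mm².
Total extruded path = 315000/0.1102 = 2858439.2 mm.
Print-move time = 2858439.2 / 118, so 24224.1 s.
Layers = ⌈33.4/0.29⌉ = 116.
Non-print overhead = 116 × 0.85 = 98.6 s.
Total = 24224.1 + 98.6 = 24322.7 s = 6.76 hours.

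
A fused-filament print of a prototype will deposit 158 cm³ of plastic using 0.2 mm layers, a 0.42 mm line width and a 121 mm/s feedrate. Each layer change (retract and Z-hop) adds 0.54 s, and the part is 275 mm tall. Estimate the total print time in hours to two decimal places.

4.52 hours

Bead cross-section: 0.2 × 0.42 → 0.084 mm².
Path length: 158000 mm³ / 0.084 mm² → 1880952.4 mm.
Print-move time: 1880952.4 / 121 → 15545.1 s.
Number of layers: 275 / 0.2 → 1375 (rounded up).
Non-print overhead: 1375 × 0.54 → 742.5 s.
Total = 15545.1 + 742.5 = 16287.6 s = 4.52 hours.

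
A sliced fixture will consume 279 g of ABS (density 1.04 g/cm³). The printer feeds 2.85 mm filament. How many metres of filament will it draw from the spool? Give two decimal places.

Volume = 279 g / 1.04 g·cm⁻³ = 268.2692 cm³ = 268269.2 mm³.
Filament cross-section = π × (2.85/2)² = 6.3794 mm².
L = V/A = 268269.2/6.3794 = 42052.42 mm → 42.05 m.

42.05 m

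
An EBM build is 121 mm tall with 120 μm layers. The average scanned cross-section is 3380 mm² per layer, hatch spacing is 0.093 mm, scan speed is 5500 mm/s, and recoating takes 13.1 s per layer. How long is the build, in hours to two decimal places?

5.52 hours

Number of layers: 121 / 0.12 → 1009 (rounded up).
Scan path per layer = 3380 / 0.093, so 36344.1 mm.
Scan time per layer = 36344.1 / 5500 = 6.608 s.
Layer cycle = 6.608 + 13.1 = 19.708 s.
1009 layers × 19.708 s/layer = 19885.372 s, i.e. 5.52 hours.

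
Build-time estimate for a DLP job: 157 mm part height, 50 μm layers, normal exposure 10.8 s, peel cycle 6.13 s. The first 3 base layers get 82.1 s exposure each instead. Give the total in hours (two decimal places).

14.83 hours

Layers = ⌈157/0.05⌉ = 3140.
Base layers = 3 × (82.1 + 6.13) = 264.69 s.
Regular layers = 3137 × (10.8 + 6.13) = 53109.41 s.
Total = 264.69 + 53109.41 = 53374.1 s = 14.83 hours.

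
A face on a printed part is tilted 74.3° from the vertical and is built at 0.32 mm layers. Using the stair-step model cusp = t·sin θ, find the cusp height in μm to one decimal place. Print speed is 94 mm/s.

sin(74.3°) = 0.9627, so cusp = 0.32 × 0.9627 = 0.308064 mm → 308.1 μm.

308.1 μm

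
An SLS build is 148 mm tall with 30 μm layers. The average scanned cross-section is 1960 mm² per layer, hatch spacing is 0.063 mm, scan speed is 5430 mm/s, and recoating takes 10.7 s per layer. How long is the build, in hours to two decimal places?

22.52 hours

Number of layers: 148 / 0.03 → 4934 (rounded up).
Scan path per layer = 1960 / 0.063, so 31111.1 mm.
Scan time per layer = 31111.1 / 5430 = 5.7295 s.
Per-layer time = 5.7295 + 10.7, so 16.4295 s.
Total: 4934 × 16.4295 s = 81063.153 s → 22.52 hours.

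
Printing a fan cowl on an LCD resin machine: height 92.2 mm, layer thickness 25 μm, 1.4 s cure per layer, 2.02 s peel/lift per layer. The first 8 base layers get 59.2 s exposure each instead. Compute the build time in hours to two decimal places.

Number of layers: 92.2 / 0.025 → 3688 (rounded up).
Bottom layers = 8 × (59.2 + 2.02) = 489.76 s.
Remaining layers = 3680 × (1.4 + 2.02) = 12585.6 s.
Sum: 489.76 + 12585.6 = 13075.36 s → 3.63 hours.

3.63 hours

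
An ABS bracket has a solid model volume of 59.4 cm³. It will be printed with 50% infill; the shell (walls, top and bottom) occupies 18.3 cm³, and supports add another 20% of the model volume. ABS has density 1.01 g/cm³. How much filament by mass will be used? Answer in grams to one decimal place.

Interior volume = 59.4 − 18.3 = 41.1 cm³.
Infill deposited = 0.50 × 41.1, so 20.55 cm³.
Support = 0.20 × 59.4, so 11.88 cm³.
Deposited volume: 18.3 + 20.55 + 11.88 → 50.73 cm³.
Mass = 50.73 × 1.01, so 51.2373 g.

51.2 g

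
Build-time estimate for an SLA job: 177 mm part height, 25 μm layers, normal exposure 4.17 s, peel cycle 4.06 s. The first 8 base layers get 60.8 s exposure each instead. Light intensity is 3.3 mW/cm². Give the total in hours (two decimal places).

Number of layers: 177 / 0.025 → 7080 (rounded up).
Bottom layers = 8 × (60.8 + 4.06) = 518.88 s.
Regular layers = 7072 × (4.17 + 4.06) = 58202.56 s.
Sum: 518.88 + 58202.56 = 58721.44 s → 16.31 hours.

16.31 hours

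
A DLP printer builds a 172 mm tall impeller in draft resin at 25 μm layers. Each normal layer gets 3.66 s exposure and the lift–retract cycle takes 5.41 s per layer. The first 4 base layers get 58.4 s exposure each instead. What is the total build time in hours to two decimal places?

Layer count = ceil(172 / 0.025) = 6880.
Burn-in layers: 4 × (58.4 + 5.41) → 255.24 s.
Normal layers = 6876 × (3.66 + 5.41), so 62365.32 s.
Sum: 255.24 + 62365.32 = 62620.56 s → 17.39 hours.

17.39 hours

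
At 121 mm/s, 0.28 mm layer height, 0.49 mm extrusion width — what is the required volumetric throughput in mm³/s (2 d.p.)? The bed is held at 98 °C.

Extrusion cross-section = 0.28 × 0.49, so 0.1372 mm².
Volumetric flow = 121 × 0.1372 = 16.60 mm³/s.

16.60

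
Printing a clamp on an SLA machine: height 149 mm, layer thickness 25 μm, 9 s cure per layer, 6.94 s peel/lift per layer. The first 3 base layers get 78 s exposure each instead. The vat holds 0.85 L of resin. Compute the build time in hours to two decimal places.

26.45 hours

Layers = ⌈149/0.025⌉ = 5960.
Bottom layers = 3 × (78 + 6.94) = 254.82 s.
Normal layers = 5957 × (9 + 6.94), so 94954.58 s.
Total = 254.82 + 94954.58 = 95209.4 s = 26.45 hours.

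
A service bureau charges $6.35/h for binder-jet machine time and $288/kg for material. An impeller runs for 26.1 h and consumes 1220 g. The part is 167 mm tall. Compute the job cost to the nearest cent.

$517.10

Time charge = 6.35 × 26.1 = $165.735.
Material charge: 288 × 1220/1000 → $351.36.
Total = 165.735 + 351.36 = 517.095 ≈ $517.10.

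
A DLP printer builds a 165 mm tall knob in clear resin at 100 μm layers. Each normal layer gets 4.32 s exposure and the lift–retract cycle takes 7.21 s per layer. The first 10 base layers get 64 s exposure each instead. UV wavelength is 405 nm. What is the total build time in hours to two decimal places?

Layer count = ceil(165 / 0.1) = 1650.
Base layers = 10 × (64 + 7.21), so 712.1 s.
Normal layers = 1640 × (4.32 + 7.21), so 18909.2 s.
Sum: 712.1 + 18909.2 = 19621.3 s → 5.45 hours.

5.45 hours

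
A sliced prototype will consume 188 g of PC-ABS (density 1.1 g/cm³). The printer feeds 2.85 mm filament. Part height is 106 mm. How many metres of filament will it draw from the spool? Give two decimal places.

Volume = 188 g / 1.1 g·cm⁻³ = 170.9091 cm³ = 170909.1 mm³.
Filament cross-section = π × (2.85/2)² = 6.3794 mm².
L = V/A = 170909.1/6.3794 = 26790.78 mm → 26.79 m.

26.79 m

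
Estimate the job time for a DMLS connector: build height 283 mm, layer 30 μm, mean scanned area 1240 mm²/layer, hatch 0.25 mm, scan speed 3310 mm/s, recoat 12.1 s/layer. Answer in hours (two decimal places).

35.64 hours

Layer count = ceil(283 / 0.03) = 9434.
Scan path per layer: 1240 / 0.25 → 4960 mm.
Laser time per layer = 4960 / 3310 = 1.4985 s.
Layer cycle = 1.4985 + 12.1, so 13.5985 s.
Total: 9434 × 13.5985 s = 128288.249 s → 35.64 hours.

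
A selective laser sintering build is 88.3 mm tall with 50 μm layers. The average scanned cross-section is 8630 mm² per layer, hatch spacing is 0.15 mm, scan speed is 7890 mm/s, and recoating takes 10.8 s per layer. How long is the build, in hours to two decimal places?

8.88 hours

Number of layers: 88.3 / 0.05 → 1766 (rounded up).
Scan path per layer: 8630 / 0.15 → 57533.3 mm.
Laser time per layer = 57533.3 / 7890, so 7.2919 s.
Per-layer time = 7.2919 + 10.8, so 18.0919 s.
Total: 1766 × 18.0919 s = 31950.2954 s → 8.88 hours.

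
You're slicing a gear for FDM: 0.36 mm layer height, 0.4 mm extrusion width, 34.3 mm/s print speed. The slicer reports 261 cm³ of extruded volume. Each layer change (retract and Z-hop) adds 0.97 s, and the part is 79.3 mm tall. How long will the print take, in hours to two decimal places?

14.74 hours

Extrusion cross-section = 0.36 × 0.4, so 0.144 mm².
Toolpath length = 261 cm³ / 0.144 mm² = 261000 / 0.144 = 1812500 mm.
Time extruding = 1812500 / 34.3, so 52842.6 s.
Number of layers: 79.3 / 0.36 → 221 (rounded up).
Layer-change overhead = 221 × 0.97, so 214.37 s.
Altogether 52842.6 + 214.37 = 53056.97 s, i.e. 14.74 hours.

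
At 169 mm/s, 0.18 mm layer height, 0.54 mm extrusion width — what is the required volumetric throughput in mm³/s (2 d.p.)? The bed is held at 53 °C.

Bead cross-section = 0.18 × 0.54 = 0.0972 mm².
Q = v·A = 169 × 0.0972 = 16.43 mm³/s.

16.43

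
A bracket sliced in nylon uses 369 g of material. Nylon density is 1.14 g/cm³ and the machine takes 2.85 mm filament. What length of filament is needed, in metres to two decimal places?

50.74 m

Volume = 369 g / 1.14 g·cm⁻³ = 323.6842 cm³ = 323684.2 mm³.
Cross-section of 2.85 mm filament: π·(2.85/2)² = 6.3794 mm².
Length = 323684.2 / 6.3794 = 50738.97 mm = 50.74 m.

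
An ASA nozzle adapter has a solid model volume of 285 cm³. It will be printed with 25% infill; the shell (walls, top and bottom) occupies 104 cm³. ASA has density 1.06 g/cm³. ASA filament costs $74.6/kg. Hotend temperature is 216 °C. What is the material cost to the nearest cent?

Infill region: 285 − 104 → 181 cm³.
Deposited infill = 0.25 × 181 = 45.25 cm³.
Total printed volume: 104 + 45.25 → 149.25 cm³.
Mass: 149.25 × 1.06 → 158.205 g.
Cost = 158.205 g / 1000 × $74.6/kg = $11.80.

$11.80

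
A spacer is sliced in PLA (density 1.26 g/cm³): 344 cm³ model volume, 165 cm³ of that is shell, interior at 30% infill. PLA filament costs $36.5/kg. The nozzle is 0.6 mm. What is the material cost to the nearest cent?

Infill region = 344 − 165 = 179 cm³.
Deposited infill = 0.30 × 179, so 53.7 cm³.
Total printed volume = 165 + 53.7, so 218.7 cm³.
Mass = 218.7 × 1.26 = 275.562 g.
Cost = 275.562 g / 1000 × $36.5/kg = $10.06.

$10.06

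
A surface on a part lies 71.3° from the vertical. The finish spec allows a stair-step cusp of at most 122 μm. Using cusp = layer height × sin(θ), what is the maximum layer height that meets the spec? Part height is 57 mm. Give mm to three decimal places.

sin(71.3°) = 0.9472; t_max = 0.122/0.9472 = 0.129 mm.

0.129 mm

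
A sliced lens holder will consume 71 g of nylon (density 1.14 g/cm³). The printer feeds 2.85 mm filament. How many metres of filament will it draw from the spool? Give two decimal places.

9.76 m

Extruded volume: 71/1.14 = 62.2807 cm³ (62280.7 mm³).
Cross-section of 2.85 mm filament: π·(2.85/2)² = 6.3794 mm².
Length = 62280.7 / 6.3794 = 9762.78 mm = 9.76 m.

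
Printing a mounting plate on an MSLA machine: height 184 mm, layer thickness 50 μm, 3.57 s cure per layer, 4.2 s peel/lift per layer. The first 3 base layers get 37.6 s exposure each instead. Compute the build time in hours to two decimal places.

7.97 hours

Layers = ⌈184/0.05⌉ = 3680.
Bottom layers = 3 × (37.6 + 4.2), so 125.4 s.
Regular layers = 3677 × (3.57 + 4.2), so 28570.29 s.
Total = 125.4 + 28570.29 = 28695.69 s = 7.97 hours.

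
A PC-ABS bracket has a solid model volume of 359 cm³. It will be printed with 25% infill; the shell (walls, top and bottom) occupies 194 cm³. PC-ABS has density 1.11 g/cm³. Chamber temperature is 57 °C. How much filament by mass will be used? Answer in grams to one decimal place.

Interior volume = 359 − 194, so 165 cm³.
Deposited infill = 0.25 × 165 = 41.25 cm³.
Deposited volume: 194 + 41.25 → 235.25 cm³.
Mass = 235.25 × 1.11, so 261.1275 g.

261.1 g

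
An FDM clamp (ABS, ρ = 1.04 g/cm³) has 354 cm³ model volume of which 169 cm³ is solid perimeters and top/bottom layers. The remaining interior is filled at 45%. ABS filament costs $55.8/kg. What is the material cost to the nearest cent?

$14.64

Interior volume = 354 − 169, so 185 cm³.
Deposited infill = 0.45 × 185 = 83.25 cm³.
Total extruded = 169 + 83.25, so 252.25 cm³.
Mass = 252.25 × 1.04, so 262.34 g.
Cost = 262.34 g / 1000 × $55.8/kg = $14.64.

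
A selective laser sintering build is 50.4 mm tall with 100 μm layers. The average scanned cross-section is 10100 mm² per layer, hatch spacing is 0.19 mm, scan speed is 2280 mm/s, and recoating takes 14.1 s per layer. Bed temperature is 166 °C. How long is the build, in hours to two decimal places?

Layer count = ceil(50.4 / 0.1) = 504.
Hatch length per layer: 10100 / 0.19 → 53157.9 mm.
Per-layer scan time: 53157.9 / 2280 → 23.3149 s.
Per-layer time = 23.3149 + 14.1, so 37.4149 s.
504 layers × 37.4149 s/layer = 18857.1096 s, i.e. 5.24 hours.

5.24 hours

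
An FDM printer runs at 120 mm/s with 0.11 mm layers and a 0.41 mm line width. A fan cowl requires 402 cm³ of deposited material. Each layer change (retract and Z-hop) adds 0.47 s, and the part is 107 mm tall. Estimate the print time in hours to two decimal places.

20.76 hours

Extrusion cross-section = 0.11 × 0.41, so 0.0451 mm².
Total extruded path = 402000/0.0451 = 8913525.5 mm.
Time extruding: 8913525.5 / 120 → 74279.4 s.
Layer count = ceil(107 / 0.11) = 973.
Z-hop total: 973 × 0.47 → 457.31 s.
Altogether 74279.4 + 457.31 = 74736.71 s, i.e. 20.76 hours.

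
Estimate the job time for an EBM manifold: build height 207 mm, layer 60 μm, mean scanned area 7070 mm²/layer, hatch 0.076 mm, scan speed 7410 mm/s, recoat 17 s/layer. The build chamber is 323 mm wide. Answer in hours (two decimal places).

28.32 hours

Number of layers: 207 / 0.06 → 3450 (rounded up).
Per-layer scan distance: 7070 / 0.076 → 93026.3 mm.
Scan time per layer = 93026.3 / 7410, so 12.5542 s.
Layer cycle = 12.5542 + 17, so 29.5542 s.
Total: 3450 × 29.5542 s = 101961.99 s → 28.32 hours.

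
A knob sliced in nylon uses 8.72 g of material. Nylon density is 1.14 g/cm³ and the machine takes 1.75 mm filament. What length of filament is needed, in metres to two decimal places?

Volume = 8.72 g / 1.14 g·cm⁻³ = 7.6491 cm³ = 7649.1 mm³.
Cross-section of 1.75 mm filament: π·(1.75/2)² = 2.4053 mm².
Length = 7649.1 / 2.4053 = 3180.1 mm = 3.18 m.

3.18 m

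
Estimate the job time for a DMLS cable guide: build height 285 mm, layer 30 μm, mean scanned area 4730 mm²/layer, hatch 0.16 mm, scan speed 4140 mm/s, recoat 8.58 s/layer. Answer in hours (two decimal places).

41.49 hours

Number of layers: 285 / 0.03 → 9500 (rounded up).
Hatch length per layer = 4730 / 0.16, so 29562.5 mm.
Laser time per layer: 29562.5 / 4140 → 7.1407 s.
Per-layer time = 7.1407 + 8.58 = 15.7207 s.
Total: 9500 × 15.7207 s = 149346.65 s → 41.49 hours.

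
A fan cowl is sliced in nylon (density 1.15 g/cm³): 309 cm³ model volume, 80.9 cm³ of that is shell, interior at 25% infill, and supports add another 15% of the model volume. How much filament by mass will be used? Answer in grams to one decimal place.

211.9 g

Infill region: 309 − 80.9 → 228.1 cm³.
Deposited infill = 0.25 × 228.1 = 57.025 cm³.
Support: 0.15 × 309 → 46.35 cm³.
Deposited volume = 80.9 + 57.025 + 46.35 = 184.275 cm³.
Mass: 184.275 × 1.15 → 211.91625 g.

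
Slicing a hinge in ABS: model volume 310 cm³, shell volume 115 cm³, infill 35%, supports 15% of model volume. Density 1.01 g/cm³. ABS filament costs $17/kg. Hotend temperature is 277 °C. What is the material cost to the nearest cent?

$3.94

Infill region = 310 − 115 = 195 cm³.
Infill deposited = 0.35 × 195 = 68.25 cm³.
Support = 0.15 × 310, so 46.5 cm³.
Total extruded = 115 + 68.25 + 46.5, so 229.75 cm³.
Mass: 229.75 × 1.01 → 232.0475 g.
Cost = 232.0475 g / 1000 × $17/kg = $3.94.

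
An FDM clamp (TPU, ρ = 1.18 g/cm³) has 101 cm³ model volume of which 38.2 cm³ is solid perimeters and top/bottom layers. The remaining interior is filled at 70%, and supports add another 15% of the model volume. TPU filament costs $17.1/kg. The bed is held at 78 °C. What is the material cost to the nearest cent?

$1.96

Infill region = 101 − 38.2, so 62.8 cm³.
Deposited infill: 0.70 × 62.8 → 43.96 cm³.
Support: 0.15 × 101 → 15.15 cm³.
Total printed volume = 38.2 + 43.96 + 15.15 = 97.31 cm³.
Mass = 97.31 × 1.18, so 114.8258 g.
Cost = 114.8258 g / 1000 × $17.1/kg = $1.96.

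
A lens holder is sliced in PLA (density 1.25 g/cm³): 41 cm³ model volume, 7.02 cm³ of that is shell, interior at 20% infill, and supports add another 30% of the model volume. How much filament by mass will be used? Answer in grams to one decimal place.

Volume inside the shell = 41 − 7.02, so 33.98 cm³.
Infill deposited = 0.20 × 33.98, so 6.796 cm³.
Support = 0.30 × 41, so 12.3 cm³.
Total extruded = 7.02 + 6.796 + 12.3 = 26.116 cm³.
Mass = 26.116 × 1.25, so 32.645 g.

32.6 g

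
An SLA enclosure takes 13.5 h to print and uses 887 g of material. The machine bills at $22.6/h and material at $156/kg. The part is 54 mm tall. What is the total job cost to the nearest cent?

$443.47

Machine cost = 22.6 × 13.5, so $305.10.
Material cost = 156 × 887/1000 = $138.372.
Total = 305.10 + 138.372 = 443.472 ≈ $443.47.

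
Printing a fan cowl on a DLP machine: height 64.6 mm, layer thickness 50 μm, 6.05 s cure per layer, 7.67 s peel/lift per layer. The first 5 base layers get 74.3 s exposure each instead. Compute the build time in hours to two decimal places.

5.02 hours

Layers = ⌈64.6/0.05⌉ = 1292.
Bottom layers = 5 × (74.3 + 7.67), so 409.85 s.
Normal layers = 1287 × (6.05 + 7.67) = 17657.64 s.
Total = 409.85 + 17657.64 = 18067.49 s = 5.02 hours.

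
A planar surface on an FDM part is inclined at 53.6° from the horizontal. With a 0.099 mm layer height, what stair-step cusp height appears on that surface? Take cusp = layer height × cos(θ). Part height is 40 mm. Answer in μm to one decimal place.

58.7 μm

Cusp = layer height × cos(53.6°) = 0.099 × 0.5934 = 0.058747 mm = 58.7 μm.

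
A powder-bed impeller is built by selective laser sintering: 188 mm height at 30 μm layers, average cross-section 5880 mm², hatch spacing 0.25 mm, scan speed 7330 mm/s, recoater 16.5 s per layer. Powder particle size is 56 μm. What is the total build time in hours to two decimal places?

Layers = ⌈188/0.03⌉ = 6267.
Hatch length per layer: 5880 / 0.25 → 23520 mm.
Per-layer scan time = 23520 / 7330 = 3.2087 s.
Per-layer time = 3.2087 + 16.5, so 19.7087 s.
Build time = 6267 × 19.7087 = 123514.4229 s = 34.31 hours.

34.31 hours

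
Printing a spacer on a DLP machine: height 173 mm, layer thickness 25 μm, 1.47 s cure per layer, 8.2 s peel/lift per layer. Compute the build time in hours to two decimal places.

Layer count = ceil(173 / 0.025) = 6920.
Cycle time = 1.47 + 8.2, so 9.67 s.
Total = 6920 × 9.67 = 66916.4 s = 18.59 hours.

18.59 hours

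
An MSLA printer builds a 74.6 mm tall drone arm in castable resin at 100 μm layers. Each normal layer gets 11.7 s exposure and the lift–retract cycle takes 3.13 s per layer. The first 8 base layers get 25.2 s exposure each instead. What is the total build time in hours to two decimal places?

Layer count = ceil(74.6 / 0.1) = 746.
Base layers = 8 × (25.2 + 3.13), so 226.64 s.
Regular layers = 738 × (11.7 + 3.13), so 10944.54 s.
Sum: 226.64 + 10944.54 = 11171.18 s → 3.10 hours.

3.10 hours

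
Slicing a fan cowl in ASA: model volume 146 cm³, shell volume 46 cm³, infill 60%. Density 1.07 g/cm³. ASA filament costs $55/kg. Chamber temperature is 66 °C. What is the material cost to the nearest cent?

$6.24

Volume inside the shell = 146 − 46 = 100 cm³.
Infill deposited = 0.60 × 100 = 60 cm³.
Deposited volume = 46 + 60, so 106 cm³.
Mass = 106 × 1.07 = 113.42 g.
Cost = 113.42 g / 1000 × $55/kg = $6.24.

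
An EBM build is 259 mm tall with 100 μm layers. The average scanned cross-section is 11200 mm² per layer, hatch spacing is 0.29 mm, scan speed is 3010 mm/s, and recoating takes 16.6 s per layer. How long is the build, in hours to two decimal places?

21.17 hours

Layers = ⌈259/0.1⌉ = 2590.
Per-layer scan distance = 11200 / 0.29 = 38620.7 mm.
Beam time per layer: 38620.7 / 3010 → 12.8308 s.
Layer cycle = 12.8308 + 16.6, so 29.4308 s.
2590 layers × 29.4308 s/layer = 76225.772 s, i.e. 21.17 hours.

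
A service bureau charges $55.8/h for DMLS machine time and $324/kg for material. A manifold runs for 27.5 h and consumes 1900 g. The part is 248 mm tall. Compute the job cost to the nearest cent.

$2150.10

Machine-time cost = 55.8 × 27.5, so $1534.50.
Material cost = 324 × 1900/1000 = $615.60.
Total = 1534.50 + 615.60 = $2150.10.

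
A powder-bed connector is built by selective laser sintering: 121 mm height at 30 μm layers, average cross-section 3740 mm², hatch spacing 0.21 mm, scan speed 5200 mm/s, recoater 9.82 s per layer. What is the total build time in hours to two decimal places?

14.84 hours

Layers = ⌈121/0.03⌉ = 4034.
Scan path per layer: 3740 / 0.21 → 17809.5 mm.
Laser time per layer = 17809.5 / 5200 = 3.4249 s.
Layer cycle = 3.4249 + 9.82 = 13.2449 s.
4034 layers × 13.2449 s/layer = 53429.9266 s, i.e. 14.84 hours.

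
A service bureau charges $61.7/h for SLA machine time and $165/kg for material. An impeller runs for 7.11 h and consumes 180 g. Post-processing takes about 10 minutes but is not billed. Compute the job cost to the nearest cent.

Time charge = 61.7 × 7.11, so $438.687.
Material cost = 165 × 180/1000, so $29.70.
Total = 438.687 + 29.70 = 468.387 ≈ $468.39.

$468.39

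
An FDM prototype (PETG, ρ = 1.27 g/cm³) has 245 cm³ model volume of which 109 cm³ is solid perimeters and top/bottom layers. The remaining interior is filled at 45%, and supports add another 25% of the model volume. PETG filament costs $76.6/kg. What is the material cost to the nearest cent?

Infill region = 245 − 109 = 136 cm³.
Deposited infill = 0.45 × 136, so 61.2 cm³.
Support = 0.25 × 245, so 61.25 cm³.
Total extruded = 109 + 61.2 + 61.25, so 231.45 cm³.
Mass = 231.45 × 1.27, so 293.9415 g.
At $76.6/kg: 293.9415/1000 × 76.6 = $22.52.

$22.52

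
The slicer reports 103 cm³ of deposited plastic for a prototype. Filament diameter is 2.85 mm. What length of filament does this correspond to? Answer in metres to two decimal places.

Cross-section of 2.85 mm filament: π·(2.85/2)² = 6.3794 mm².
L = 103000 mm³ / 6.3794 mm² = 16145.72 mm, i.e. 16.15 m.

16.15 m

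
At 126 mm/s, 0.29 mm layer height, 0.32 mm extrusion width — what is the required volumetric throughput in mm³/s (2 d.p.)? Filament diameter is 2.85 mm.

11.69

A: 0.29 × 0.32 → 0.0928 mm².
Volumetric flow = 126 × 0.0928 = 11.69 mm³/s.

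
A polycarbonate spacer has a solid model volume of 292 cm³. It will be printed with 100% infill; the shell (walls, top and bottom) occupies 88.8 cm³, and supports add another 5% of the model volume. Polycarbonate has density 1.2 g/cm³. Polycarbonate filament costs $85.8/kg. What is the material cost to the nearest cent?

Infill region: 292 − 88.8 → 203.2 cm³.
Infill deposited = 1.00 × 203.2, so 203.2 cm³.
Support = 0.05 × 292 = 14.6 cm³.
Total printed volume: 88.8 + 203.2 + 14.6 → 306.6 cm³.
Mass: 306.6 × 1.2 → 367.92 g.
At $85.8/kg: 367.92/1000 × 85.8 = $31.57.

$31.57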